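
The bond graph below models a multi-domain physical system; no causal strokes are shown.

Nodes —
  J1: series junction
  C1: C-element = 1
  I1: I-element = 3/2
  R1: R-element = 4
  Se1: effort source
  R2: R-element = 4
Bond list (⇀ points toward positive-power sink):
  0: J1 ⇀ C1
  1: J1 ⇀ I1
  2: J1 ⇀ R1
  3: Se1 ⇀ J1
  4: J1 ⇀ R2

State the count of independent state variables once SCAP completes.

β3 |J1  (Se1 fixes effort; stroke away)
β0 |J1  (C1: C, integral causality)
β1 |I1  (prefer integral on I1)
β2 |J1  (J1: bond 1 brought flow, rest push out)
β4 |J1  (1-jn J1 has f-setter on 1)

2  (C1, I1 all integral)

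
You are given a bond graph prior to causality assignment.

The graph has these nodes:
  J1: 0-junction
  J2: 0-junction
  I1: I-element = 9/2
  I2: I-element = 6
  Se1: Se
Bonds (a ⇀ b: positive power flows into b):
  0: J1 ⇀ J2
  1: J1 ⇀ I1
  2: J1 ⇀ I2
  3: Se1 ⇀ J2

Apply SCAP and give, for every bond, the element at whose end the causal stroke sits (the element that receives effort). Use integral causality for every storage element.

β3 →J2  (source Se1 imposes e)
β0 →J1  (common-e at J2 fixed by 3)
β1 →I1  (0-jn J1 has e-setter on 0)
β2 →I2  (0-jn J1 has e-setter on 0)

#0 →J1
#1 →I1
#2 →I2
#3 →J2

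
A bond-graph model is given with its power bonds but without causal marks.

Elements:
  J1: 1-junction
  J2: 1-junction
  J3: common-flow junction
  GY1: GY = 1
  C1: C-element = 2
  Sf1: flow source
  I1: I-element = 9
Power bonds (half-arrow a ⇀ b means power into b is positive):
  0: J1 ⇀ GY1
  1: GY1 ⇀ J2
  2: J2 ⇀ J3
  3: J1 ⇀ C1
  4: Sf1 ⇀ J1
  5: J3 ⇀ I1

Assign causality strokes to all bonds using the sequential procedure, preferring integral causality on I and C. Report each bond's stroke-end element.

b0 stroke→J1
b1 stroke→J2
b2 stroke→J3
b3 stroke→J1
b4 stroke→Sf1
b5 stroke→I1

bond 4 stroke→Sf1  (Sf1 fixes flow; stroke at Sf1)
bond 0 stroke→J1  (common-f at J1 fixed by 4)
bond 3 stroke→J1  (common-f at J1 fixed by 4)
bond 1 stroke→J2  (GY GY1: same side as bond 0)
bond 2 stroke→J3  (closing 1-jn rule on J2)
bond 5 stroke→I1  (only one flow-in slot at J3)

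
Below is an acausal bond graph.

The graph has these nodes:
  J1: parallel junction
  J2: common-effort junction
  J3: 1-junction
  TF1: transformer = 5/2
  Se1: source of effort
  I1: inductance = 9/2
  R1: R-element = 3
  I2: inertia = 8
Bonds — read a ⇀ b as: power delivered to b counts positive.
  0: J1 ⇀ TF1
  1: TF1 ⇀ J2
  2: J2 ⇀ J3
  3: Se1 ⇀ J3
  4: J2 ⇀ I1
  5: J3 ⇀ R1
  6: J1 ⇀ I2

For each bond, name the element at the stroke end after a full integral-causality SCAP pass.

b3 →J3  (Se1 (Se) sets effort on bond)
b4 →I1  (I1: I, integral causality)
b6 →I2  (I2 outputs flow p/I2)
b0 →J1  (only one effort-in slot at J1)
b1 →TF1  (TF1: transformer flips bond 0)
b2 →J2  (J2: last free bond brings effort in)
b5 →J3  (common-f at J3 fixed by 2)

#0 stroke at J1
#1 stroke at TF1
#2 stroke at J2
#3 stroke at J3
#4 stroke at I1
#5 stroke at J3
#6 stroke at I2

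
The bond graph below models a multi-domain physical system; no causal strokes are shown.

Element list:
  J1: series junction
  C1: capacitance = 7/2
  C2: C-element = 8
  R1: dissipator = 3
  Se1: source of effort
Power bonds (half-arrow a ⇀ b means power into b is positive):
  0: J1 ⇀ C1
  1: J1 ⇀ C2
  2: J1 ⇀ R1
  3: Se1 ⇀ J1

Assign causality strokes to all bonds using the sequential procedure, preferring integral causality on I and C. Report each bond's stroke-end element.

bond 0 stroke→J1
bond 1 stroke→J1
bond 2 stroke→R1
bond 3 stroke→J1

#3 stroke→J1  (Se1: effort source, stroke at far end)
#0 stroke→J1  (prefer integral on C1)
#1 stroke→J1  (C2: C, integral causality)
#2 stroke→R1  (J1 needs exactly one f-in)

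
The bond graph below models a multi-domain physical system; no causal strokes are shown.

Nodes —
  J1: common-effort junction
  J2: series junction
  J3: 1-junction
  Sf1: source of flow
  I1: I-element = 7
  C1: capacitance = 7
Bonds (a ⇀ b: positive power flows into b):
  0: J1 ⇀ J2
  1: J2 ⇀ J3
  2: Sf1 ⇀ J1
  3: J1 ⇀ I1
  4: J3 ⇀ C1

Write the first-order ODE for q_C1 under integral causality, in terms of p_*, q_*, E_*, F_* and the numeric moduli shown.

#2 stroke→Sf1  (Sf1 (Sf) sets flow on bond)
#3 stroke→I1  (prefer integral on I1)
#0 stroke→J1  (J1: last free bond brings effort in)
#1 stroke→J2  (J2: bond 0 brought flow, rest push out)
#4 stroke→J3  (common-f at J3 fixed by 1)

dq_C1/dt = F_Sf1 - p_I1/7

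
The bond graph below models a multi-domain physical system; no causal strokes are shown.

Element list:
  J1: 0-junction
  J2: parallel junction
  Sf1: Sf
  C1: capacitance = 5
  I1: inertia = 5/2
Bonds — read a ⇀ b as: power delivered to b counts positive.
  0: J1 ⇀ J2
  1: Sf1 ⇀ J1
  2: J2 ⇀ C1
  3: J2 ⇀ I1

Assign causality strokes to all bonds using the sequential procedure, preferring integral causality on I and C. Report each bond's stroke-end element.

β0 stroke→J1
β1 stroke→Sf1
β2 stroke→J2
β3 stroke→I1

#1 stroke at Sf1  (Sf1 fixes flow; stroke at Sf1)
#0 stroke at J1  (only one effort-in slot at J1)
#2 stroke at J2  (C1 outputs effort q/C1)
#3 stroke at I1  (J2: bond 2 brought effort, rest push out)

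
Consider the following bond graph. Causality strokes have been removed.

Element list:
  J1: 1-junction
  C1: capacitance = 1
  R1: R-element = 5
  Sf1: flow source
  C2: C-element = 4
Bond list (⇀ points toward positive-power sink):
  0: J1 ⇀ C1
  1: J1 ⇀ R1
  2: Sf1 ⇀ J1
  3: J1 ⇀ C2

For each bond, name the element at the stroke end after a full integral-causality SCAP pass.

β2 →Sf1  (source Sf1 imposes f)
β0 →J1  (J1 flow already set via bond 2)
β1 →J1  (common-f at J1 fixed by 2)
β3 →J1  (1-jn J1 has f-setter on 2)

b0 stroke→J1
b1 stroke→J1
b2 stroke→Sf1
b3 stroke→J1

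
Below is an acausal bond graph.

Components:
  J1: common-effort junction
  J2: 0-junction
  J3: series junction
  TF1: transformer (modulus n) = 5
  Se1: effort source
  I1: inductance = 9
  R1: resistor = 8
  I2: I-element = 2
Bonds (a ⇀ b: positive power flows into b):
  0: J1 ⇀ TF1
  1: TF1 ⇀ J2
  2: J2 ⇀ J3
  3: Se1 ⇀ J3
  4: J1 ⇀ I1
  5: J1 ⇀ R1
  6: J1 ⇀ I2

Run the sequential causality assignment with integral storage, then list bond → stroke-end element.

β0 →J1
β1 →TF1
β2 →J2
β3 →J3
β4 →I1
β5 →R1
β6 →I2

#3 →J3  (Se1: effort source, stroke at far end)
#2 →J2  (closing 1-jn rule on J3)
#1 →TF1  (common-e at J2 fixed by 2)
#0 →J1  (TF1 one-in-one-out from 1)
#4 →I1  (0-jn J1 has e-setter on 0)
#5 →R1  (J1: bond 0 brought effort, rest push out)
#6 →I2  (J1 effort already set via bond 0)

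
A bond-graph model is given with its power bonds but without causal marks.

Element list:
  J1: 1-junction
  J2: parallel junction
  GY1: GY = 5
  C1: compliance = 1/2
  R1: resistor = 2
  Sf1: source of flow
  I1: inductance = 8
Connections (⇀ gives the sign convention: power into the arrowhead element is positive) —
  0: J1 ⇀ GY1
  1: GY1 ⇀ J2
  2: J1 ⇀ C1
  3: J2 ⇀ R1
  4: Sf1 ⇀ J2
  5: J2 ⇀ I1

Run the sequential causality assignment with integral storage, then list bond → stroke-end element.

b4 stroke→Sf1  (Sf1 fixes flow; stroke at Sf1)
b2 stroke→J1  (C1 outputs effort q/C1)
b0 stroke→GY1  (only one flow-in slot at J1)
b1 stroke→GY1  (GY1 both-in/both-out from 0)
b5 stroke→I1  (prefer integral on I1)
b3 stroke→J2  (J2 needs exactly one e-in)

#0 →GY1
#1 →GY1
#2 →J1
#3 →J2
#4 →Sf1
#5 →I1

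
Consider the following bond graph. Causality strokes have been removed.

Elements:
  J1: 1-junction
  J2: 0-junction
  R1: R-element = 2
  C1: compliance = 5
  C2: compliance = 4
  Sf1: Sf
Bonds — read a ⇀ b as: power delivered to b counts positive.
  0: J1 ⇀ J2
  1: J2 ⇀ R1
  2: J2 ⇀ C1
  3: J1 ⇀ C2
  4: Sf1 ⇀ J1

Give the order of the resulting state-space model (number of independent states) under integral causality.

bond 4 →Sf1  (Sf1 (Sf) sets flow on bond)
bond 0 →J1  (common-f at J1 fixed by 4)
bond 3 →J1  (1-jn J1 has f-setter on 4)
bond 2 →J2  (C1 outputs effort q/C1)
bond 1 →R1  (0-jn J2 has e-setter on 2)

2  (C1, C2 all integral)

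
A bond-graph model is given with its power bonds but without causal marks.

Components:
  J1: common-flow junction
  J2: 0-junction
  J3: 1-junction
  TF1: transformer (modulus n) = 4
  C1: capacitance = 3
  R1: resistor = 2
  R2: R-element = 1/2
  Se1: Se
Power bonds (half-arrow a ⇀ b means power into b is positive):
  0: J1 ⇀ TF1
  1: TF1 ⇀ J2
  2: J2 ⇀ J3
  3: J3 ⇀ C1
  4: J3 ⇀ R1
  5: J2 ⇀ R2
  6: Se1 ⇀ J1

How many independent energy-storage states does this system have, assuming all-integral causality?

1  (C1 all integral)

b6 stroke→J1  (source Se1 imposes e)
b0 stroke→TF1  (J1: last free bond brings flow in)
b1 stroke→J2  (TF TF1: opposite of bond 0)
b2 stroke→J3  (0-jn J2 has e-setter on 1)
b5 stroke→R2  (J2 effort already set via bond 1)
b3 stroke→J3  (C1 outputs effort q/C1)
b4 stroke→R1  (only one flow-in slot at J3)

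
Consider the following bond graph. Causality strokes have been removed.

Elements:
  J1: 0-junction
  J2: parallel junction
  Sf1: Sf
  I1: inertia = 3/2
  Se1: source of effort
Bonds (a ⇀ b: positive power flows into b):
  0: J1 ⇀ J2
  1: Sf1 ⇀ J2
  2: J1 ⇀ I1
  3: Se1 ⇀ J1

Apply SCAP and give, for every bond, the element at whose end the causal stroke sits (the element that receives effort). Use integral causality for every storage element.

β0 stroke→J2
β1 stroke→Sf1
β2 stroke→I1
β3 stroke→J1

bond 1 stroke→Sf1  (source Sf1 imposes f)
bond 3 stroke→J1  (source Se1 imposes e)
bond 0 stroke→J2  (common-e at J1 fixed by 3)
bond 2 stroke→I1  (0-jn J1 has e-setter on 3)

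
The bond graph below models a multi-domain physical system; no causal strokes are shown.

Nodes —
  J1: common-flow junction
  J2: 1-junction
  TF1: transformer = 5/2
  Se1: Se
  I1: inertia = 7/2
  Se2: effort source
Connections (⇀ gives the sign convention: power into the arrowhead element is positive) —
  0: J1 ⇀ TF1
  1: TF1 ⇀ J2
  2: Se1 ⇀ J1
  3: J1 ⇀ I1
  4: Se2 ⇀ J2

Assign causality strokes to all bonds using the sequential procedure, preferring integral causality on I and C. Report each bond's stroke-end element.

b0 stroke→J1
b1 stroke→TF1
b2 stroke→J1
b3 stroke→I1
b4 stroke→J2

#2 →J1  (Se1 fixes effort; stroke away)
#4 →J2  (Se2 (Se) sets effort on bond)
#1 →TF1  (only one flow-in slot at J2)
#0 →J1  (TF1 one-in-one-out from 1)
#3 →I1  (J1 needs exactly one f-in)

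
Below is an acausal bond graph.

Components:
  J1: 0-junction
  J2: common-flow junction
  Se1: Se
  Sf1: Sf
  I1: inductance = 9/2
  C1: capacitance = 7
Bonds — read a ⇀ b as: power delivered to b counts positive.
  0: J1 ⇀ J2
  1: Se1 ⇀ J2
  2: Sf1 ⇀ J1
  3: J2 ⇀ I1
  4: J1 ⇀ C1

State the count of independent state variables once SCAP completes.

2  (C1, I1 all integral)

bond 1 |J2  (Se1: effort source, stroke at far end)
bond 2 |Sf1  (Sf1 (Sf) sets flow on bond)
bond 3 |I1  (I1 integral (f out))
bond 0 |J2  (1-jn J2 has f-setter on 3)
bond 4 |J1  (only one effort-in slot at J1)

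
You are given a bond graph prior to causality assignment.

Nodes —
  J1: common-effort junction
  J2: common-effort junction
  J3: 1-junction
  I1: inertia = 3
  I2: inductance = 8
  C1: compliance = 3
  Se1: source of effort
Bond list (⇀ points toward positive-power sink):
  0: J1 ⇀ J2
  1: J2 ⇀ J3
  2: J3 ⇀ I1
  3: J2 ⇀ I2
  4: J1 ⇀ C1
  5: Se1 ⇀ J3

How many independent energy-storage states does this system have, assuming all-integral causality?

3  (C1, I1, I2 all integral)

b5 stroke→J3  (source Se1 imposes e)
b2 stroke→I1  (I1 integral (f out))
b1 stroke→J3  (1-jn J3 has f-setter on 2)
b3 stroke→I2  (I2: I, integral causality)
b0 stroke→J2  (J2 needs exactly one e-in)
b4 stroke→J1  (J1 needs exactly one e-in)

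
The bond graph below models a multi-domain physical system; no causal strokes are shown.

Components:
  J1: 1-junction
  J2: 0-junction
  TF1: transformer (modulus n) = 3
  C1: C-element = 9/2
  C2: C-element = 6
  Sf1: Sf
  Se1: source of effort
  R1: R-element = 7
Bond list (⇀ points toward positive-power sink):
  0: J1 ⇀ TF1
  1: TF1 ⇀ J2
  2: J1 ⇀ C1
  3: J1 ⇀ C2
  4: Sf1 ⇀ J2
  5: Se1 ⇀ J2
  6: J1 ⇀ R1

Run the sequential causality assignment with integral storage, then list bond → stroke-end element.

#0 stroke at J1
#1 stroke at TF1
#2 stroke at J1
#3 stroke at J1
#4 stroke at Sf1
#5 stroke at J2
#6 stroke at R1

#4 stroke at Sf1  (source Sf1 imposes f)
#5 stroke at J2  (Se1 fixes effort; stroke away)
#1 stroke at TF1  (J2: bond 5 brought effort, rest push out)
#0 stroke at J1  (through TF1, causality passes straight; one stroke at TF1)
#2 stroke at J1  (C1: C, integral causality)
#3 stroke at J1  (prefer integral on C2)
#6 stroke at R1  (closing 1-jn rule on J1)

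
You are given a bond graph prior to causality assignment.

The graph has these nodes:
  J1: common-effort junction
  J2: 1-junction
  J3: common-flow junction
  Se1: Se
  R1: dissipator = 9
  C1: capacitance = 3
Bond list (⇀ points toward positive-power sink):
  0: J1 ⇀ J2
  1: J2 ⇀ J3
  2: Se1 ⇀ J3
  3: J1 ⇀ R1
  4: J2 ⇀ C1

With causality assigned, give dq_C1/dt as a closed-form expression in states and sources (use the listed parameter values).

b2 stroke at J3  (source Se1 imposes e)
b1 stroke at J2  (J3: last free bond brings flow in)
b4 stroke at J2  (prefer integral on C1)
b0 stroke at J1  (J2: last free bond brings flow in)
b3 stroke at R1  (J1: bond 0 brought effort, rest push out)

dq_C1/dt = E_Se1/9 - q_C1/27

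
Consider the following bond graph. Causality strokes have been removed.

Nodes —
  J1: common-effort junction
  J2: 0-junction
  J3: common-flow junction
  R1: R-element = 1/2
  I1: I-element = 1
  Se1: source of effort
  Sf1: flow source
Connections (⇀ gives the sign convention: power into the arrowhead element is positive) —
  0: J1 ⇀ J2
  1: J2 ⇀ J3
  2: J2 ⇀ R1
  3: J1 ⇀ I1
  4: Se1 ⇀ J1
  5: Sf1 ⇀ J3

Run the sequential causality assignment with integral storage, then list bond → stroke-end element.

b4 stroke at J1  (Se1: effort source, stroke at far end)
b5 stroke at Sf1  (Sf1 fixes flow; stroke at Sf1)
b0 stroke at J2  (0-jn J1 has e-setter on 4)
b3 stroke at I1  (J1: bond 4 brought effort, rest push out)
b1 stroke at J3  (0-jn J2 has e-setter on 0)
b2 stroke at R1  (0-jn J2 has e-setter on 0)

β0 |J2
β1 |J3
β2 |R1
β3 |I1
β4 |J1
β5 |Sf1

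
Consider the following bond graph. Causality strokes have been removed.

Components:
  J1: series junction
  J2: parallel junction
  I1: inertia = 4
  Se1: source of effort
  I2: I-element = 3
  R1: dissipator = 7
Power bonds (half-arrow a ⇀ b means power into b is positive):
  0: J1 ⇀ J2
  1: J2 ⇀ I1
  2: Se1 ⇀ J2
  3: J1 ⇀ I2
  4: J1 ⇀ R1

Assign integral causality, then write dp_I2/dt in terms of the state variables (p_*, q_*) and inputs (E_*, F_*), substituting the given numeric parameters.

bond 2 |J2  (Se1: effort source, stroke at far end)
bond 0 |J1  (common-e at J2 fixed by 2)
bond 1 |I1  (J2: bond 2 brought effort, rest push out)
bond 3 |I2  (I2: I, integral causality)
bond 4 |J1  (J1: bond 3 brought flow, rest push out)

dp_I2/dt = -E_Se1 - 7*p_I2/3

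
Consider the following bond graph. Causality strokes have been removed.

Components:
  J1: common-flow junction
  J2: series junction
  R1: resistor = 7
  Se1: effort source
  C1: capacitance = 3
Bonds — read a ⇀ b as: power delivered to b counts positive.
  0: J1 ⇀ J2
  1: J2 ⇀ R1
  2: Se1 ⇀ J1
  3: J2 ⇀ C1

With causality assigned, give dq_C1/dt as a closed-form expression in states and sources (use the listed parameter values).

dq_C1/dt = E_Se1/7 - q_C1/21

#2 |J1  (Se1: effort source, stroke at far end)
#0 |J2  (J1: last free bond brings flow in)
#3 |J2  (C1: C, integral causality)
#1 |R1  (J2: last free bond brings flow in)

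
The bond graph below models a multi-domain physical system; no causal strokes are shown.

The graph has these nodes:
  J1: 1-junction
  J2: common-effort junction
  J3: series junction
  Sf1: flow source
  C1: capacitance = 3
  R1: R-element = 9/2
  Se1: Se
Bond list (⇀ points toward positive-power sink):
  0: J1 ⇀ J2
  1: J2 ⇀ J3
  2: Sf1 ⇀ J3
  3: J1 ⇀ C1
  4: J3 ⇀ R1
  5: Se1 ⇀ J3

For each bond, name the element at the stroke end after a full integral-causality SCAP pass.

#0 stroke→J2
#1 stroke→J3
#2 stroke→Sf1
#3 stroke→J1
#4 stroke→J3
#5 stroke→J3

b2 →Sf1  (Sf1 (Sf) sets flow on bond)
b5 →J3  (Se1 (Se) sets effort on bond)
b1 →J3  (common-f at J3 fixed by 2)
b4 →J3  (J3 flow already set via bond 2)
b0 →J2  (only one effort-in slot at J2)
b3 →J1  (J1 flow already set via bond 0)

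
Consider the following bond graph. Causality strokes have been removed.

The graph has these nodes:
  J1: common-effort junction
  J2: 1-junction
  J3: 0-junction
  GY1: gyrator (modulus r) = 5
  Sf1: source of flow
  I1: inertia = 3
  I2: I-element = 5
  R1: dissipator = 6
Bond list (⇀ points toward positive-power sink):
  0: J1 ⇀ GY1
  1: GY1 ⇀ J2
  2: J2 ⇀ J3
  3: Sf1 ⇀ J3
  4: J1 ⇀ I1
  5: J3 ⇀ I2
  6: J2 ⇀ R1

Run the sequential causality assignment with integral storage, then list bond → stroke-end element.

β3 stroke at Sf1  (source Sf1 imposes f)
β4 stroke at I1  (I1: I, integral causality)
β0 stroke at J1  (closing 0-jn rule on J1)
β1 stroke at J2  (GY GY1: same side as bond 0)
β5 stroke at I2  (I2: I, integral causality)
β2 stroke at J3  (J3 needs exactly one e-in)
β6 stroke at J2  (1-jn J2 has f-setter on 2)

β0 →J1
β1 →J2
β2 →J3
β3 →Sf1
β4 →I1
β5 →I2
β6 →J2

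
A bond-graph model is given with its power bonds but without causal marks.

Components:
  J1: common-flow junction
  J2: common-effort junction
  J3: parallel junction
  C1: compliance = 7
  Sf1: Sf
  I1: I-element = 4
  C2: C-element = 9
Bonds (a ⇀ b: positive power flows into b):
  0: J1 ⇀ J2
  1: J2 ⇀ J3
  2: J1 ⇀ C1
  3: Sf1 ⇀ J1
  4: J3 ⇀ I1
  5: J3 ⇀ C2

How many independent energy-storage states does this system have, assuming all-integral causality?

β3 stroke→Sf1  (Sf1: flow source, stroke at near end)
β0 stroke→J1  (J1 flow already set via bond 3)
β2 stroke→J1  (1-jn J1 has f-setter on 3)
β1 stroke→J2  (J2 needs exactly one e-in)
β4 stroke→I1  (prefer integral on I1)
β5 stroke→J3  (J3 needs exactly one e-in)

3  (C1, C2, I1 all integral)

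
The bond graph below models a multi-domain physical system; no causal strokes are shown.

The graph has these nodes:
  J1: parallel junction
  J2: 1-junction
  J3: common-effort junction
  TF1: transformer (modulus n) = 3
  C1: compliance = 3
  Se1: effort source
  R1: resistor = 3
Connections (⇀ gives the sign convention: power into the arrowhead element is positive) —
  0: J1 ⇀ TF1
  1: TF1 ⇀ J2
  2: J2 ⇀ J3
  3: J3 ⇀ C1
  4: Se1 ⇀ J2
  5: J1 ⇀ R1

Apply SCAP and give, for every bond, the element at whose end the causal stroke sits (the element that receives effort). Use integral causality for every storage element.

#4 stroke→J2  (Se1 fixes effort; stroke away)
#3 stroke→J3  (C1 integral (e out))
#2 stroke→J2  (common-e at J3 fixed by 3)
#1 stroke→TF1  (only one flow-in slot at J2)
#0 stroke→J1  (TF1: transformer flips bond 1)
#5 stroke→R1  (J1: bond 0 brought effort, rest push out)

b0 |J1
b1 |TF1
b2 |J2
b3 |J3
b4 |J2
b5 |R1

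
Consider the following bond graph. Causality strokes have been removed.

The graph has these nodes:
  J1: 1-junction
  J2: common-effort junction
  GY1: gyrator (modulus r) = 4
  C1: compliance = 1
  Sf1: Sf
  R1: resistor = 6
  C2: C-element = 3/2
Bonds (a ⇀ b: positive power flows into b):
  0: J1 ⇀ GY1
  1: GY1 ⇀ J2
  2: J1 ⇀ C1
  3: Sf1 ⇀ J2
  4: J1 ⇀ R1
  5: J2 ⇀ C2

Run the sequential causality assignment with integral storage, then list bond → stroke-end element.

β3 stroke at Sf1  (Sf1 fixes flow; stroke at Sf1)
β2 stroke at J1  (C1: C, integral causality)
β5 stroke at J2  (C2: C, integral causality)
β1 stroke at GY1  (common-e at J2 fixed by 5)
β0 stroke at GY1  (GY GY1: same side as bond 1)
β4 stroke at J1  (J1: bond 0 brought flow, rest push out)

b0 stroke at GY1
b1 stroke at GY1
b2 stroke at J1
b3 stroke at Sf1
b4 stroke at J1
b5 stroke at J2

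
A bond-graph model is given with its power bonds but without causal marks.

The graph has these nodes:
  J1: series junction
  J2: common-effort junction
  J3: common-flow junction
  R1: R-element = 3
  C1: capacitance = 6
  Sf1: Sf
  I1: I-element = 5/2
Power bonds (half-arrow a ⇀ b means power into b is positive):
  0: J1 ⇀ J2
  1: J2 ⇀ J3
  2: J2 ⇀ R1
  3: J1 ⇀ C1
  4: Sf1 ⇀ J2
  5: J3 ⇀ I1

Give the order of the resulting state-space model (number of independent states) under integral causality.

b4 |Sf1  (Sf1 (Sf) sets flow on bond)
b3 |J1  (prefer integral on C1)
b0 |J2  (J1: last free bond brings flow in)
b1 |J3  (J2: bond 0 brought effort, rest push out)
b2 |R1  (0-jn J2 has e-setter on 0)
b5 |I1  (J3 needs exactly one f-in)

2  (C1, I1 all integral)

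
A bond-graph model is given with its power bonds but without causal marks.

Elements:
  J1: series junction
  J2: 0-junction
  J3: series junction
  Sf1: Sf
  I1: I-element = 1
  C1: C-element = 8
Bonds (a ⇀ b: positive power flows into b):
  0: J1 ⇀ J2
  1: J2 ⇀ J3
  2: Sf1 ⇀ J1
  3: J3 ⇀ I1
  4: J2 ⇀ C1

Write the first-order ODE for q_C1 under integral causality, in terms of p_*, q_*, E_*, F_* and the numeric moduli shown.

β2 |Sf1  (source Sf1 imposes f)
β0 |J1  (J1 flow already set via bond 2)
β3 |I1  (prefer integral on I1)
β1 |J3  (common-f at J3 fixed by 3)
β4 |J2  (only one effort-in slot at J2)

dq_C1/dt = F_Sf1 - p_I1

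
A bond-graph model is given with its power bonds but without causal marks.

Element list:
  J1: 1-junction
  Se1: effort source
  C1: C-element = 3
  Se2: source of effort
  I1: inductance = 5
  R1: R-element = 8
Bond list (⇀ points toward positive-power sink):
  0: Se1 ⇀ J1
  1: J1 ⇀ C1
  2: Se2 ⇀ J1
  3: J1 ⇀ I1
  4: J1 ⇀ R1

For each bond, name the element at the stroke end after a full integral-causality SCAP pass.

β0 |J1
β1 |J1
β2 |J1
β3 |I1
β4 |J1

b0 →J1  (source Se1 imposes e)
b2 →J1  (source Se2 imposes e)
b1 →J1  (prefer integral on C1)
b3 →I1  (I1: I, integral causality)
b4 →J1  (J1 flow already set via bond 3)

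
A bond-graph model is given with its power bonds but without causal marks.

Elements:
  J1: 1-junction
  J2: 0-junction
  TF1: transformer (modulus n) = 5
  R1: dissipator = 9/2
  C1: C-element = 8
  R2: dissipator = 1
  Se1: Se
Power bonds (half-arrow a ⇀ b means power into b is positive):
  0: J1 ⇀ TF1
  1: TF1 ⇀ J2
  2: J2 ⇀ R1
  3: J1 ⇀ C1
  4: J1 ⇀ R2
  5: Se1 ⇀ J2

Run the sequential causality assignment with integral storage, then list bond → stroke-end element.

#0 →J1
#1 →TF1
#2 →R1
#3 →J1
#4 →R2
#5 →J2

b5 stroke at J2  (Se1: effort source, stroke at far end)
b1 stroke at TF1  (common-e at J2 fixed by 5)
b2 stroke at R1  (J2 effort already set via bond 5)
b0 stroke at J1  (through TF1, causality passes straight; one stroke at TF1)
b3 stroke at J1  (C1 outputs effort q/C1)
b4 stroke at R2  (only one flow-in slot at J1)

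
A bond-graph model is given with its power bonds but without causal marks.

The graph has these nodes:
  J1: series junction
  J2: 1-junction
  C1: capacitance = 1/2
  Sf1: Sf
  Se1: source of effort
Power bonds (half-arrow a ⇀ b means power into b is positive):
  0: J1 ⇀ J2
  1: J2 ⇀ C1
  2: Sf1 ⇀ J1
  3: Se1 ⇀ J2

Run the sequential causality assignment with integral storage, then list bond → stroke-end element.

#0 →J1
#1 →J2
#2 →Sf1
#3 →J2

bond 2 stroke→Sf1  (Sf1 (Sf) sets flow on bond)
bond 3 stroke→J2  (Se1 (Se) sets effort on bond)
bond 0 stroke→J1  (common-f at J1 fixed by 2)
bond 1 stroke→J2  (1-jn J2 has f-setter on 0)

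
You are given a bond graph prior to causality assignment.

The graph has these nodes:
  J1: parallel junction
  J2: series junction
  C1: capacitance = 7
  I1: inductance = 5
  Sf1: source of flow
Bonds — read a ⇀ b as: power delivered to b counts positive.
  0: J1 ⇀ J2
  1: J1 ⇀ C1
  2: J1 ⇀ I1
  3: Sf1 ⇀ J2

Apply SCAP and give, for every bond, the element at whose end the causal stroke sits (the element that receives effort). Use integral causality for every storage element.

β0 stroke→J2
β1 stroke→J1
β2 stroke→I1
β3 stroke→Sf1

β3 →Sf1  (Sf1 (Sf) sets flow on bond)
β0 →J2  (common-f at J2 fixed by 3)
β1 →J1  (prefer integral on C1)
β2 →I1  (common-e at J1 fixed by 1)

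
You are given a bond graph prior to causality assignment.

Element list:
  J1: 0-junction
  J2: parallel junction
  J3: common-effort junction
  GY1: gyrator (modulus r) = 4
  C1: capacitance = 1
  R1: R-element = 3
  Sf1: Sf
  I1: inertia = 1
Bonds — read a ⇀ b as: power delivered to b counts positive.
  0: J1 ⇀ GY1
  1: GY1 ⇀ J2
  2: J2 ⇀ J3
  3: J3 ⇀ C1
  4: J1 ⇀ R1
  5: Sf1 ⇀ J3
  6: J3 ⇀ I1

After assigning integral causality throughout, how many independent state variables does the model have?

b5 →Sf1  (Sf1: flow source, stroke at near end)
b3 →J3  (prefer integral on C1)
b2 →J2  (J3: bond 3 brought effort, rest push out)
b6 →I1  (J3: bond 3 brought effort, rest push out)
b1 →GY1  (0-jn J2 has e-setter on 2)
b0 →GY1  (GY1 both-in/both-out from 1)
b4 →J1  (J1: last free bond brings effort in)

2  (C1, I1 all integral)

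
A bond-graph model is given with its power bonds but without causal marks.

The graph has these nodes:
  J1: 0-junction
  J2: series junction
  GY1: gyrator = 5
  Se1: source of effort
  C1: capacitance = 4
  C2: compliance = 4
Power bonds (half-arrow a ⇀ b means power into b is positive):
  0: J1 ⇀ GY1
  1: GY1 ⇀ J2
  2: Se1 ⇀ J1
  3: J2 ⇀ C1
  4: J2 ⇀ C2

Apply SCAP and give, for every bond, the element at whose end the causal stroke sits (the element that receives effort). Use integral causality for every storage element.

bond 2 →J1  (Se1 (Se) sets effort on bond)
bond 0 →GY1  (J1 effort already set via bond 2)
bond 1 →GY1  (GY1 both-in/both-out from 0)
bond 3 →J2  (J2 flow already set via bond 1)
bond 4 →J2  (common-f at J2 fixed by 1)

β0 stroke→GY1
β1 stroke→GY1
β2 stroke→J1
β3 stroke→J2
β4 stroke→J2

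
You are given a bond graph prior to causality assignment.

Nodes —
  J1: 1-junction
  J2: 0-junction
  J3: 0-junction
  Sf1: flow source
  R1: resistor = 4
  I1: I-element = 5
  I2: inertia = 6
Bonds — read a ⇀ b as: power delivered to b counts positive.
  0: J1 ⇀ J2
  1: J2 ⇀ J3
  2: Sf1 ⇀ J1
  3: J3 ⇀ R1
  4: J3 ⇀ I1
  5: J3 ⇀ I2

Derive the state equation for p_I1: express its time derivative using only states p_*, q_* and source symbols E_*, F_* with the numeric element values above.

bond 2 stroke→Sf1  (Sf1: flow source, stroke at near end)
bond 0 stroke→J1  (J1 flow already set via bond 2)
bond 1 stroke→J2  (closing 0-jn rule on J2)
bond 4 stroke→I1  (I1: I, integral causality)
bond 5 stroke→I2  (I2: I, integral causality)
bond 3 stroke→J3  (closing 0-jn rule on J3)

dp_I1/dt = 4*F_Sf1 - 4*p_I1/5 - 2*p_I2/3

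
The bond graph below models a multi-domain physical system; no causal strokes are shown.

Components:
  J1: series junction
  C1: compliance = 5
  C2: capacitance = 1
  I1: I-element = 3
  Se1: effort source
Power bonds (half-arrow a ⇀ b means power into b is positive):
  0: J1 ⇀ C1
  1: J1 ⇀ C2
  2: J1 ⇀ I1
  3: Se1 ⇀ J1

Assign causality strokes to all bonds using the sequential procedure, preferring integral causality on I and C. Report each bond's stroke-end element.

#3 →J1  (Se1 (Se) sets effort on bond)
#0 →J1  (prefer integral on C1)
#1 →J1  (C2 integral (e out))
#2 →I1  (J1: last free bond brings flow in)

b0 →J1
b1 →J1
b2 →I1
b3 →J1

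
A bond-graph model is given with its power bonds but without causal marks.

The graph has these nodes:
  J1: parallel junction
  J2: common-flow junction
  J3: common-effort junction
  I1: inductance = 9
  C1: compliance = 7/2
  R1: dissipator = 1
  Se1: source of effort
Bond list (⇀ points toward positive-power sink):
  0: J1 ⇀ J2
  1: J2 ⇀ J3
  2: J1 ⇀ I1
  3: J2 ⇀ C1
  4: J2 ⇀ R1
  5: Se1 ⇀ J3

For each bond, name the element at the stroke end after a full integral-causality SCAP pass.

β0 stroke at J1
β1 stroke at J2
β2 stroke at I1
β3 stroke at J2
β4 stroke at J2
β5 stroke at J3

β5 |J3  (source Se1 imposes e)
β1 |J2  (J3: bond 5 brought effort, rest push out)
β2 |I1  (I1 outputs flow p/I1)
β0 |J1  (J1: last free bond brings effort in)
β3 |J2  (1-jn J2 has f-setter on 0)
β4 |J2  (common-f at J2 fixed by 0)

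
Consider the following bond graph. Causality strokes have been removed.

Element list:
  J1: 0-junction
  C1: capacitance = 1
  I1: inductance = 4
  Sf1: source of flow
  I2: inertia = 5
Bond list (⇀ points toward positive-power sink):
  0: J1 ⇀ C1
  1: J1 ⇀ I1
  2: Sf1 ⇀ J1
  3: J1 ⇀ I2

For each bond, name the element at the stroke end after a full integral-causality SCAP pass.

#0 stroke at J1
#1 stroke at I1
#2 stroke at Sf1
#3 stroke at I2

bond 2 |Sf1  (Sf1 (Sf) sets flow on bond)
bond 0 |J1  (prefer integral on C1)
bond 1 |I1  (common-e at J1 fixed by 0)
bond 3 |I2  (common-e at J1 fixed by 0)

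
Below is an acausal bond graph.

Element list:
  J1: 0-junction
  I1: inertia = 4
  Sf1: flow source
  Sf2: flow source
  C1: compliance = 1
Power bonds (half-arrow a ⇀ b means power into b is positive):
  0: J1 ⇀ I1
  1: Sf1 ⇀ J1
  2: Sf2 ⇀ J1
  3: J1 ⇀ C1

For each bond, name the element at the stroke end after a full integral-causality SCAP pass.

bond 0 |I1
bond 1 |Sf1
bond 2 |Sf2
bond 3 |J1

β1 →Sf1  (Sf1: flow source, stroke at near end)
β2 →Sf2  (Sf2 (Sf) sets flow on bond)
β0 →I1  (I1 integral (f out))
β3 →J1  (J1 needs exactly one e-in)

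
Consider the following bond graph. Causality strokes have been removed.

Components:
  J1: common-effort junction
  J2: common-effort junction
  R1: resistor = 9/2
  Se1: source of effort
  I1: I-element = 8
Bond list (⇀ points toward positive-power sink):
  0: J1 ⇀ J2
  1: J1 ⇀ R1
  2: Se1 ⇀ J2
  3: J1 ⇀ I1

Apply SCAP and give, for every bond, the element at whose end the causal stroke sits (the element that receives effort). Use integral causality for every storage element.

#0 |J1
#1 |R1
#2 |J2
#3 |I1

β2 →J2  (Se1 (Se) sets effort on bond)
β0 →J1  (J2 effort already set via bond 2)
β1 →R1  (0-jn J1 has e-setter on 0)
β3 →I1  (0-jn J1 has e-setter on 0)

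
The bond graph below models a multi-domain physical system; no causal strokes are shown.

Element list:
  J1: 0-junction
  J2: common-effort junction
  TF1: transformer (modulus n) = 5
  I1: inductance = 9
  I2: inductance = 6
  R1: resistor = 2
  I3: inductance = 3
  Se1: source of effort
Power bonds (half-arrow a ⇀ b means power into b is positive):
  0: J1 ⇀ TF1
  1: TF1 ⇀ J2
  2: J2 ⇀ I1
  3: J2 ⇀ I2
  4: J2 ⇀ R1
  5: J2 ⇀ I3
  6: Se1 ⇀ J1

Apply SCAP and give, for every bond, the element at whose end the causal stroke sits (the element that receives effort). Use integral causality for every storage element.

b6 →J1  (Se1 fixes effort; stroke away)
b0 →TF1  (0-jn J1 has e-setter on 6)
b1 →J2  (TF1 one-in-one-out from 0)
b2 →I1  (J2: bond 1 brought effort, rest push out)
b3 →I2  (0-jn J2 has e-setter on 1)
b4 →R1  (common-e at J2 fixed by 1)
b5 →I3  (J2: bond 1 brought effort, rest push out)

β0 stroke→TF1
β1 stroke→J2
β2 stroke→I1
β3 stroke→I2
β4 stroke→R1
β5 stroke→I3
β6 stroke→J1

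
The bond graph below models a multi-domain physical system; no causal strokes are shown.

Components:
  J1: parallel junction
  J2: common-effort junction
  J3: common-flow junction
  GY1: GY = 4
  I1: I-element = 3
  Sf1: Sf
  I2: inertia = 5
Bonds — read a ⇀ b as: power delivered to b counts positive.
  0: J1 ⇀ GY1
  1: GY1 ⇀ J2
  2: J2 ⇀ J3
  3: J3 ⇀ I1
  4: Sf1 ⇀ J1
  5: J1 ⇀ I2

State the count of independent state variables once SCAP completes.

2  (I1, I2 all integral)

#4 stroke→Sf1  (Sf1 (Sf) sets flow on bond)
#3 stroke→I1  (I1 outputs flow p/I1)
#2 stroke→J3  (J3: bond 3 brought flow, rest push out)
#1 stroke→J2  (J2: last free bond brings effort in)
#0 stroke→J1  (through GY1, causality inverts; strokes same side of GY1)
#5 stroke→I2  (common-e at J1 fixed by 0)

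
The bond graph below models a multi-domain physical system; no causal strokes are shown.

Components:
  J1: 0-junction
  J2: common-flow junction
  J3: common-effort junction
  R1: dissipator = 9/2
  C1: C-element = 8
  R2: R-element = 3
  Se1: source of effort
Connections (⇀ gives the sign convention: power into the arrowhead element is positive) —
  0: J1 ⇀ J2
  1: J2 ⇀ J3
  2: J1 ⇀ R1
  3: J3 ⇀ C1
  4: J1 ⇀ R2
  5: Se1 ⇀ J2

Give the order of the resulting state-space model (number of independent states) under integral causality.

b5 |J2  (Se1: effort source, stroke at far end)
b3 |J3  (C1: C, integral causality)
b1 |J2  (common-e at J3 fixed by 3)
b0 |J1  (J2 needs exactly one f-in)
b2 |R1  (J1 effort already set via bond 0)
b4 |R2  (common-e at J1 fixed by 0)

1  (C1 all integral)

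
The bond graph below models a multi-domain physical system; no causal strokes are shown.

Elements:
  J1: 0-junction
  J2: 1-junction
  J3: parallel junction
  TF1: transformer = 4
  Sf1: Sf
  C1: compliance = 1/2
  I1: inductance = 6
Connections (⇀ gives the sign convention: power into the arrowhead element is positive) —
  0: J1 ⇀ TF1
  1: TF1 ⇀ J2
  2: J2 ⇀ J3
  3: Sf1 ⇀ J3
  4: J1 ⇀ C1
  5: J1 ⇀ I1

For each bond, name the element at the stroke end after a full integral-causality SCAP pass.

bond 0 stroke→TF1
bond 1 stroke→J2
bond 2 stroke→J3
bond 3 stroke→Sf1
bond 4 stroke→J1
bond 5 stroke→I1

bond 3 →Sf1  (Sf1: flow source, stroke at near end)
bond 2 →J3  (J3: last free bond brings effort in)
bond 1 →J2  (1-jn J2 has f-setter on 2)
bond 0 →TF1  (TF1: transformer flips bond 1)
bond 4 →J1  (C1 integral (e out))
bond 5 →I1  (J1: bond 4 brought effort, rest push out)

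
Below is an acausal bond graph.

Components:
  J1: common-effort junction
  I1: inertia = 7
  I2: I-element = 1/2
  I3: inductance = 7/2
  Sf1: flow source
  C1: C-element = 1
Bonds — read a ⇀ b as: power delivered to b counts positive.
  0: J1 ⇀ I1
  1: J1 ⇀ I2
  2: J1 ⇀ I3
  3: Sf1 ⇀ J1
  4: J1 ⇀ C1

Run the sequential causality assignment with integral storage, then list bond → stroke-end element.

β3 stroke→Sf1  (source Sf1 imposes f)
β0 stroke→I1  (I1 integral (f out))
β1 stroke→I2  (I2 outputs flow p/I2)
β2 stroke→I3  (I3 outputs flow p/I3)
β4 stroke→J1  (J1: last free bond brings effort in)

bond 0 stroke at I1
bond 1 stroke at I2
bond 2 stroke at I3
bond 3 stroke at Sf1
bond 4 stroke at J1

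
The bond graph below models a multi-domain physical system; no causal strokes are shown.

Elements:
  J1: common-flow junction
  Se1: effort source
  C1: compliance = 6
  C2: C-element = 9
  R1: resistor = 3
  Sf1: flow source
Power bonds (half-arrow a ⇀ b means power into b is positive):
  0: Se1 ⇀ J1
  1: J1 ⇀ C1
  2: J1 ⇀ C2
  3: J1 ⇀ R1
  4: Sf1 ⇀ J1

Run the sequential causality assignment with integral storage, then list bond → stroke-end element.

b0 |J1
b1 |J1
b2 |J1
b3 |J1
b4 |Sf1

β0 stroke→J1  (Se1 (Se) sets effort on bond)
β4 stroke→Sf1  (source Sf1 imposes f)
β1 stroke→J1  (J1: bond 4 brought flow, rest push out)
β2 stroke→J1  (1-jn J1 has f-setter on 4)
β3 stroke→J1  (1-jn J1 has f-setter on 4)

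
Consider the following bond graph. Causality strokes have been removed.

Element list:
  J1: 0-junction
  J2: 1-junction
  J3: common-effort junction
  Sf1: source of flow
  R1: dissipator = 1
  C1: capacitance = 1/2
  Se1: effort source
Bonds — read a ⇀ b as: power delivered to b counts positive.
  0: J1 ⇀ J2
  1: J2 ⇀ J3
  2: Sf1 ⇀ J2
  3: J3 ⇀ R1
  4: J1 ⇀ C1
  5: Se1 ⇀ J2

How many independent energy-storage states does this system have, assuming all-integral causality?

1  (C1 all integral)

bond 2 stroke→Sf1  (Sf1: flow source, stroke at near end)
bond 5 stroke→J2  (source Se1 imposes e)
bond 0 stroke→J2  (J2: bond 2 brought flow, rest push out)
bond 1 stroke→J2  (1-jn J2 has f-setter on 2)
bond 3 stroke→J3  (closing 0-jn rule on J3)
bond 4 stroke→J1  (only one effort-in slot at J1)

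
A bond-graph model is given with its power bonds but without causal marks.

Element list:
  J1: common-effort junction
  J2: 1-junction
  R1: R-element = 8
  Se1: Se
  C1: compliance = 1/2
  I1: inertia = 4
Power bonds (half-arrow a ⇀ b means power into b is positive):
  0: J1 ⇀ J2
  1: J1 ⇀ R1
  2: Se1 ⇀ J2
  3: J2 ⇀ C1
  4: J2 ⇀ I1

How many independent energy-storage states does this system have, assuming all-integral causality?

bond 2 stroke at J2  (Se1 (Se) sets effort on bond)
bond 3 stroke at J2  (C1 outputs effort q/C1)
bond 4 stroke at I1  (I1 integral (f out))
bond 0 stroke at J2  (J2: bond 4 brought flow, rest push out)
bond 1 stroke at J1  (J1: last free bond brings effort in)

2  (C1, I1 all integral)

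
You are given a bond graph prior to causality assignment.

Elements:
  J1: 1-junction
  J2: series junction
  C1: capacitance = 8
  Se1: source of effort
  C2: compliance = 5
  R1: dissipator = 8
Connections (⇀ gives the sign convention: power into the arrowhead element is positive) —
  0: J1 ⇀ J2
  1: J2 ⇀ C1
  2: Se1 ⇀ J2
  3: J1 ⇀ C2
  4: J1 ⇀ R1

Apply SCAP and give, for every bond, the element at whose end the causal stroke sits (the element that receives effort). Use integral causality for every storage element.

b0 stroke at J1
b1 stroke at J2
b2 stroke at J2
b3 stroke at J1
b4 stroke at R1

#2 →J2  (Se1: effort source, stroke at far end)
#1 →J2  (prefer integral on C1)
#0 →J1  (only one flow-in slot at J2)
#3 →J1  (C2 outputs effort q/C2)
#4 →R1  (J1 needs exactly one f-in)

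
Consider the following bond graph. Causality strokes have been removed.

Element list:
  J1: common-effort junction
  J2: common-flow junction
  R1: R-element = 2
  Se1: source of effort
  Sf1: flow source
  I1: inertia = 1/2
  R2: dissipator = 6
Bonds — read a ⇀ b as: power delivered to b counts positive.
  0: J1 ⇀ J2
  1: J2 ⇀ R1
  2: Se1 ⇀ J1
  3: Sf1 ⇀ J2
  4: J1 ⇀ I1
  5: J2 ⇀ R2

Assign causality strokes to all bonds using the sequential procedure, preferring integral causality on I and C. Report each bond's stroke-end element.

β0 |J2
β1 |J2
β2 |J1
β3 |Sf1
β4 |I1
β5 |J2

β2 stroke→J1  (Se1 (Se) sets effort on bond)
β3 stroke→Sf1  (Sf1 (Sf) sets flow on bond)
β0 stroke→J2  (0-jn J1 has e-setter on 2)
β4 stroke→I1  (J1 effort already set via bond 2)
β1 stroke→J2  (1-jn J2 has f-setter on 3)
β5 stroke→J2  (common-f at J2 fixed by 3)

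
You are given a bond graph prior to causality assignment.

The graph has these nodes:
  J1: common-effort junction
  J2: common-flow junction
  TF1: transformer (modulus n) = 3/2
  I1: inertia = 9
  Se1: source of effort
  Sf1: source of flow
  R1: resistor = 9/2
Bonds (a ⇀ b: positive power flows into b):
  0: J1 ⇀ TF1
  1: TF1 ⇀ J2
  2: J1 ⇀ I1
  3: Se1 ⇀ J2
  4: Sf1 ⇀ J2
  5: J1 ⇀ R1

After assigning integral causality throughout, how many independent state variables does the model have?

1  (I1 all integral)

β3 stroke→J2  (Se1 fixes effort; stroke away)
β4 stroke→Sf1  (Sf1 fixes flow; stroke at Sf1)
β1 stroke→J2  (J2 flow already set via bond 4)
β0 stroke→TF1  (TF1 one-in-one-out from 1)
β2 stroke→I1  (I1 outputs flow p/I1)
β5 stroke→J1  (J1 needs exactly one e-in)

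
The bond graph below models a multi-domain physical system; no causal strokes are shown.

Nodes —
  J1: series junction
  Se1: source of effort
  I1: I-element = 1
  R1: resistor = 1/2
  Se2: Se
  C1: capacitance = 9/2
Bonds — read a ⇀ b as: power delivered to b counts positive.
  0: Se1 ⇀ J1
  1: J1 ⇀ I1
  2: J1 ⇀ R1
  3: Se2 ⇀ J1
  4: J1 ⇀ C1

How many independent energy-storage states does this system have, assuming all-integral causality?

2  (C1, I1 all integral)

#0 stroke→J1  (Se1 fixes effort; stroke away)
#3 stroke→J1  (Se2 fixes effort; stroke away)
#1 stroke→I1  (prefer integral on I1)
#2 stroke→J1  (1-jn J1 has f-setter on 1)
#4 stroke→J1  (J1: bond 1 brought flow, rest push out)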